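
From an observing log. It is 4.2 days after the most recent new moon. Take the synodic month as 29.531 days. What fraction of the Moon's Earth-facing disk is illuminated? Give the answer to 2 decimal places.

Phase angle: θ = 360°·(4.2 d)/(29.531 d) = 51.2°.
With cos θ = 0.627, the lit fraction is (1 − 0.627)/2 ≈ 0.187.

0.19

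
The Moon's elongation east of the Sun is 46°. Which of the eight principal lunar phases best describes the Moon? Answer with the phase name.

46° lies in the waxing crescent sector of the 8-phase cycle.

waxing crescent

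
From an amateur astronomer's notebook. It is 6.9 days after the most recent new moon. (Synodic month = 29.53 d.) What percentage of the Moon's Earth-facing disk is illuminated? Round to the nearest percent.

45%

Elongation θ = 360° × 6.9/29.53 ≈ 84.1°.
Illuminated fraction = (1 − cos 84.1°)/2 = (1 − 0.102)/2 ≈ 0.449, so 45%.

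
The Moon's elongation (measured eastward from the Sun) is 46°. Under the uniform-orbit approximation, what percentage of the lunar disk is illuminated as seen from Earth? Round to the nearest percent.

Half-versine of 46°: (1 − 0.695)/2 = 0.153, i.e. 15%.

15%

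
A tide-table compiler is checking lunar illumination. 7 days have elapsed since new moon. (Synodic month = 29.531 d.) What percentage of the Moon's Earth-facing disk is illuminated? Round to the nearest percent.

46%

Elongation θ = 360° × 7/29.531 ≈ 85.3°.
cos 85.3° = 0.081, so f = (1 − 0.081)/2 = 0.459, so 46%.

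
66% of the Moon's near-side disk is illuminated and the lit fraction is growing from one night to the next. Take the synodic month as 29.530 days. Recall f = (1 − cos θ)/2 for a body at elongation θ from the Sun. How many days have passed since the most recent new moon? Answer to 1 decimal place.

8.9 days

Invert f = (1 − cos θ)/2 to get cos θ = 1 − 2(0.66) = -0.320, hence θ₀ = arccos -0.320 = 108.7°.
The Moon is waxing (0°–180°), so θ = 108.7° directly.
Age = 29.530 × 108.7°/360° ≈ 8.91 days.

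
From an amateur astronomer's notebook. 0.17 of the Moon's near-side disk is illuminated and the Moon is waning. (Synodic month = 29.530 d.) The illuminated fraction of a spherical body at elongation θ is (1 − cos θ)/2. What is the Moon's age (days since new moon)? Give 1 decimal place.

From f = (1 − cos θ)/2: cos θ = 1 − 2×0.17 = 0.660; arccos → 48.7°.
Waning ⇒ past full, so θ = 360° − 48.7° = 311.3°.
Age = 29.530 × 311.3°/360° ≈ 25.54 days.

25.5 days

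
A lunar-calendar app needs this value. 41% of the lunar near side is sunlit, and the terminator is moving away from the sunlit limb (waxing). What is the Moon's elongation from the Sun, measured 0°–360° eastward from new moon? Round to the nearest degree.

80°

Invert f = (1 − cos θ)/2 to get cos θ = 1 − 2(0.41) = 0.180, hence θ₀ = arccos 0.180 = 79.6°.
Waxing ⇒ before full, so θ = 79.6°.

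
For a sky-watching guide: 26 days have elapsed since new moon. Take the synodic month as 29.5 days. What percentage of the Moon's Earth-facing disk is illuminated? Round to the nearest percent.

The Moon has covered 26/29.5 of its cycle, so θ ≈ 360° × 26/29.5 = 317.3°.
With cos θ = 0.735, the lit fraction is (1 − 0.735)/2 ≈ 0.133, so 13%.

13%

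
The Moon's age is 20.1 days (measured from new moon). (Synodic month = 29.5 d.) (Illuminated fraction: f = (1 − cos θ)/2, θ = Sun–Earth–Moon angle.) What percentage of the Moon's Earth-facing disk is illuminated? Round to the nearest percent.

Phase angle: θ = 360°·(20.1 d)/(29.5 d) = 245.3°.
cos 245.3° = (-0.418), so f = (1 − (-0.418))/2 = 0.709, so 71%.

71%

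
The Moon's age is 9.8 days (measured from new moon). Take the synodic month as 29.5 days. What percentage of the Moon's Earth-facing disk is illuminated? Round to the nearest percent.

75%

The Moon has covered 9.8/29.5 of its cycle, so θ ≈ 360° × 9.8/29.5 = 119.6°.
cos 119.6° = (-0.494), so f = (1 − (-0.494))/2 = 0.747, so 75%.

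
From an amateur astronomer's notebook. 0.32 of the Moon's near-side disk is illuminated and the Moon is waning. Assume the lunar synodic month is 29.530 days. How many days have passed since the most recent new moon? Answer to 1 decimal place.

23.9 days

From f = (1 − cos θ)/2: cos θ = 1 − 2×0.32 = 0.360; arccos → 68.9°.
Waning ⇒ past full, so θ = 360° − 68.9° = 291.1°.
That fraction of the synodic month is 291.1/360 × 29.530 d ≈ 23.88 d.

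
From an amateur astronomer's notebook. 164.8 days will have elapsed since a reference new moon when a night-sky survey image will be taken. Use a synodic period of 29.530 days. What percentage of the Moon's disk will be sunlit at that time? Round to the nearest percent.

Reduce mod P: 164.8 − 5×29.530 = 17.15 d into the current lunation.
Elongation θ = 360° × 17.15/29.530 ≈ 209.1°.
cos 209.1° = (-0.874), so f = (1 − (-0.874))/2 = 0.937, so 94%.

94%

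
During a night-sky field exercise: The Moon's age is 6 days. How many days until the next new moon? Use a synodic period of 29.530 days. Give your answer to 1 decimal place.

One full lunation from the last new moon is 29.530 d; remaining = 29.530 − 6 = 23.530 d.

23.5 days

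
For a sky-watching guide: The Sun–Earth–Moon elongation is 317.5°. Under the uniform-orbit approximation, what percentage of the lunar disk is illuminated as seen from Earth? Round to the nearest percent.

cos 317.5° = 0.737, so f = (1 − 0.737)/2 = 0.131, i.e. 13%.

13%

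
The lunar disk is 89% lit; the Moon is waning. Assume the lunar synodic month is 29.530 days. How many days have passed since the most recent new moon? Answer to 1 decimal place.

Invert f = (1 − cos θ)/2 to get cos θ = 1 − 2(0.89) = -0.780, hence θ₀ = arccos -0.780 = 141.3°.
Waning ⇒ past full, so θ = 360° − 141.3° = 218.7°.
At 360°/29.530 d per day, 218.7° corresponds to 17.94 days.

17.9 days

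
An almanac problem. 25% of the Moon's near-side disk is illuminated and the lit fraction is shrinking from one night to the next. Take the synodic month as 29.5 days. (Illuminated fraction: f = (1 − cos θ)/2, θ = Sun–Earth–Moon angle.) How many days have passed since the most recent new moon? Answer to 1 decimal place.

cos θ = 1 − 2f = 0.500, giving a principal value of 60.0°.
A waning Moon lies in 180°–360°, so θ = 360° − 60.0° = 300.0°.
That fraction of the synodic month is 300.0/360 × 29.5 d ≈ 24.58 d.

24.6 days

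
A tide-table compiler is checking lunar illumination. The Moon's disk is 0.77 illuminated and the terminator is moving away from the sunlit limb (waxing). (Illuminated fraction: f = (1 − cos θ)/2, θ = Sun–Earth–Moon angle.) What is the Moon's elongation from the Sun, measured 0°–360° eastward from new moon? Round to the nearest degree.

123°

cos θ = 1 − 2f = -0.540, giving a principal value of 122.7°.
The Moon is waxing (0°–180°), so θ = 122.7° directly.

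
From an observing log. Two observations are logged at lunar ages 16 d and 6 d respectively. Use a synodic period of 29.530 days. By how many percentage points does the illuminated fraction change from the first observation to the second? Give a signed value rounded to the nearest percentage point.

First observation: θ = 360°·16/29.530 = 195.1°, so f = 0.983.
Second observation: θ = 73.1°, f = 0.355.
Δf = 0.355 − 0.983 = -0.628, i.e. -63 pp.

-63 percentage points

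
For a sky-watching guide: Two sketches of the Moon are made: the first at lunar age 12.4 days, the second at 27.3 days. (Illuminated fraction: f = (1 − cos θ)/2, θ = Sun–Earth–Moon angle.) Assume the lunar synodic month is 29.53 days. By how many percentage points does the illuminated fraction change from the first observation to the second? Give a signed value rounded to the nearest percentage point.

-88 percentage points

θ₁ = 360° × 12.4/29.53 = 151.2°, f₁ = (1 − cos θ₁)/2 = 0.938.
θ₂ = 360° × 27.3/29.53 = 332.8°, f₂ = (1 − cos θ₂)/2 = 0.055.
Change = f₂ − f₁ = -0.883 → -88 percentage points.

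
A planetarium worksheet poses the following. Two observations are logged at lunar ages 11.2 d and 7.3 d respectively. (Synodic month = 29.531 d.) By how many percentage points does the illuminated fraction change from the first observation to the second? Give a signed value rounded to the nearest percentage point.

First observation: θ = 360°·11.2/29.531 = 136.5°, so f = 0.863.
Second observation: θ = 89.0°, f = 0.491.
Δf = 0.491 − 0.863 = -0.372, i.e. -37 pp.

-37 pp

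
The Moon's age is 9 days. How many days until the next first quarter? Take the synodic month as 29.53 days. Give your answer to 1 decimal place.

27.9 days

First quarter is 0.25 of the way through the cycle: age 0.25 × 29.53 = 7.383 d.
Already past this cycle's first quarter; the next is at 7.383 + 29.53 = 36.913 d, so 36.913 − 9 = 27.913 days.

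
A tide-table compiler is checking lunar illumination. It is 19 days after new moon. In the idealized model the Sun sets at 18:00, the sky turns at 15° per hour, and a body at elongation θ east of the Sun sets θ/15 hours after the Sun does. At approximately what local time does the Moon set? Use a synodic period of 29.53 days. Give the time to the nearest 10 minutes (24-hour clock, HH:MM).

Phase angle: θ = 360°·(19 d)/(29.53 d) = 231.6°.
The Moon trails the Sun by θ/15 = 231.6/15 ≈ 15.44 hours.
18:00 + 15.442 h ≈ 09:27 → 09:30 to the nearest ten minutes.

09:30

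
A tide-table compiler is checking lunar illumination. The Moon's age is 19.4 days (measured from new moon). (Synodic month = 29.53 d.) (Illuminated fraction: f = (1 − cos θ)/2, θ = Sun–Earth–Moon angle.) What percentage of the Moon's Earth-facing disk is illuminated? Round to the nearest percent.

Elongation θ = 360° × 19.4/29.53 ≈ 236.5°.
With cos θ = (-0.552), the lit fraction is (1 − (-0.552))/2 ≈ 0.776, so 78%.

78%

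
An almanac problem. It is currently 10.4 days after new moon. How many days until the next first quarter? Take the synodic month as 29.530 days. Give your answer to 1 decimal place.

First quarter is 0.25 of the way through the cycle: age 0.25 × 29.530 = 7.383 d.
Already past this cycle's first quarter; the next is at 7.383 + 29.530 = 36.913 d, so 36.913 − 10.4 = 26.513 days.

26.5 days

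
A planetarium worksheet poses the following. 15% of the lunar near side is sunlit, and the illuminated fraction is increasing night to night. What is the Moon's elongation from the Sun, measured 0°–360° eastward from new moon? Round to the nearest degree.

Invert f = (1 − cos θ)/2 to get cos θ = 1 − 2(0.15) = 0.700, hence θ₀ = arccos 0.700 = 45.6°.
Before full moon the principal value applies: θ = 45.6°.

46°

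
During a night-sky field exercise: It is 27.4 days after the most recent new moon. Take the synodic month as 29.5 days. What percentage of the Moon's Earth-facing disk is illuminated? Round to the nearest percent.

5%

The Moon has covered 27.4/29.5 of its cycle, so θ ≈ 360° × 27.4/29.5 = 334.4°.
Illuminated fraction = (1 − cos 334.4°)/2 = (1 − 0.902)/2 ≈ 0.049, so 5%.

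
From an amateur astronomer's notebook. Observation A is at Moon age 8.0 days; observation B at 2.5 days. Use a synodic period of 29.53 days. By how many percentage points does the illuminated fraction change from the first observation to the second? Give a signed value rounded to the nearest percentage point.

-50 pp

θ₁ = 360° × 8.0/29.53 = 97.5°, f₁ = (1 − cos θ₁)/2 = 0.566.
θ₂ = 360° × 2.5/29.53 = 30.5°, f₂ = (1 − cos θ₂)/2 = 0.069.
Change = f₂ − f₁ = -0.496 → -50 percentage points.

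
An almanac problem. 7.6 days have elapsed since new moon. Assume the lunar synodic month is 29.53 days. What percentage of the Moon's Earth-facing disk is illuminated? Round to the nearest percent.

Elongation θ = 360° × 7.6/29.53 ≈ 92.7°.
With cos θ = (-0.046), the lit fraction is (1 − (-0.046))/2 ≈ 0.523, so 52%.

52%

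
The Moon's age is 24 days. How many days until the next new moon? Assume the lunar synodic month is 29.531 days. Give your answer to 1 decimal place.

One full lunation from the last new moon is 29.531 d; remaining = 29.531 − 24 = 5.531 d.

5.5 days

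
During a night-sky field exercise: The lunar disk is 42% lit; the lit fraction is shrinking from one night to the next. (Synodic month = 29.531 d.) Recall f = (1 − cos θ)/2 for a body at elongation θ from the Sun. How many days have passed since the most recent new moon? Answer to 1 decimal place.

cos θ = 1 − 2f = 0.160, giving a principal value of 80.8°.
Since the Moon is past full (waning), take the reflex angle: θ = 360° − 80.8° = 279.2°.
Age = 29.531 × 279.2°/360° ≈ 22.90 days.

22.9 days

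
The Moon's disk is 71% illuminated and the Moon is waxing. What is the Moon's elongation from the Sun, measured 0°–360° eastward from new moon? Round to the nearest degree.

From f = (1 − cos θ)/2: cos θ = 1 − 2×0.71 = -0.420; arccos → 114.8°.
The Moon is waxing (0°–180°), so θ = 114.8° directly.

115°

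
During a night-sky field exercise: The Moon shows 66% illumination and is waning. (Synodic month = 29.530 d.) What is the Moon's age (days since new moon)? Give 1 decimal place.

20.6 days

cos θ = 1 − 2f = -0.320, giving a principal value of 108.7°.
Waning ⇒ past full, so θ = 360° − 108.7° = 251.3°.
At 360°/29.530 d per day, 251.3° corresponds to 20.62 days.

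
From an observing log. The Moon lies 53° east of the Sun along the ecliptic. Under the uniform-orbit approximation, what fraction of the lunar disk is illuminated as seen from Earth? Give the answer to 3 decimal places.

0.199

Half-versine of 53°: (1 − 0.602)/2 = 0.199.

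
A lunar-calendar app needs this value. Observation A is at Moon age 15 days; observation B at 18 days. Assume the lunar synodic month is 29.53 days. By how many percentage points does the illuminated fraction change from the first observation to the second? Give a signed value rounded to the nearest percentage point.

θ₁ = 360° × 15/29.53 = 182.9°, f₁ = (1 − cos θ₁)/2 = 0.999.
θ₂ = 360° × 18/29.53 = 219.4°, f₂ = (1 − cos θ₂)/2 = 0.886.
Change = f₂ − f₁ = -0.113 → -11 percentage points.

-11 pp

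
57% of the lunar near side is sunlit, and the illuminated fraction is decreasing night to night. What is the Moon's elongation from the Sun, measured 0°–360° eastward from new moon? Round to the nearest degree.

262°

Invert f = (1 − cos θ)/2 to get cos θ = 1 − 2(0.57) = -0.140, hence θ₀ = arccos -0.140 = 98.0°.
A waning Moon lies in 180°–360°, so θ = 360° − 98.0° = 262.0°.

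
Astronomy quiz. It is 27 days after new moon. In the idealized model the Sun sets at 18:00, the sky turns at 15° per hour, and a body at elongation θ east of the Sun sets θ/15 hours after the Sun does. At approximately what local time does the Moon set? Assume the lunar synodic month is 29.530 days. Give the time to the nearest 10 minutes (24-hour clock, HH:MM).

The Moon has covered 27/29.530 of its cycle, so θ ≈ 360° × 27/29.530 = 329.2°.
At 15° of sky rotation per hour, 329.2° corresponds to a 21.94 h lag.
18:00 + 21.944 h ≈ 15:57 → 16:00 to the nearest ten minutes.

16:00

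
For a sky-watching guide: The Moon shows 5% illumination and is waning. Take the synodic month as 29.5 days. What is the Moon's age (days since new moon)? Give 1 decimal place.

27.4 days

Invert f = (1 − cos θ)/2 to get cos θ = 1 − 2(0.05) = 0.900, hence θ₀ = arccos 0.900 = 25.8°.
Waning ⇒ past full, so θ = 360° − 25.8° = 334.2°.
At 360°/29.5 d per day, 334.2° corresponds to 27.38 days.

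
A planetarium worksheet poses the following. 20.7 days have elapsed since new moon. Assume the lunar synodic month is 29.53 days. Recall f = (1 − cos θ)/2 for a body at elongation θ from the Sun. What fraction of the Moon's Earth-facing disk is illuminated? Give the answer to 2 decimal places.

The Moon has covered 20.7/29.53 of its cycle, so θ ≈ 360° × 20.7/29.53 = 252.4°.
Illuminated fraction = (1 − cos 252.4°)/2 = (1 − (-0.303))/2 ≈ 0.652.

0.65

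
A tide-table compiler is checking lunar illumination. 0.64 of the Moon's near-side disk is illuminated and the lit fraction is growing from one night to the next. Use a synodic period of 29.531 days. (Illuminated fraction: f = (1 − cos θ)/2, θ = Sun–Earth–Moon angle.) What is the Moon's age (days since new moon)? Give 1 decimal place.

cos θ = 1 − 2f = -0.280, giving a principal value of 106.3°.
The Moon is waxing (0°–180°), so θ = 106.3° directly.
Age = 29.531 × 106.3°/360° ≈ 8.72 days.

8.7 days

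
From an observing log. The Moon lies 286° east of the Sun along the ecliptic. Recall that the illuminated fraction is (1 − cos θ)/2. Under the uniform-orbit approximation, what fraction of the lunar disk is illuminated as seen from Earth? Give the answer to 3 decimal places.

0.362

cos 286° = 0.276, so f = (1 − 0.276)/2 = 0.362.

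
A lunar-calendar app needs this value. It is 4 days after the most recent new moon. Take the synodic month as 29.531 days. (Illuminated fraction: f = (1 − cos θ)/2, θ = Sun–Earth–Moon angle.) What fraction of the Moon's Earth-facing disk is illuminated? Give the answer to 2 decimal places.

Elongation θ = 360° × 4/29.531 ≈ 48.8°.
Illuminated fraction = (1 − cos 48.8°)/2 = (1 − 0.659)/2 ≈ 0.170.

0.17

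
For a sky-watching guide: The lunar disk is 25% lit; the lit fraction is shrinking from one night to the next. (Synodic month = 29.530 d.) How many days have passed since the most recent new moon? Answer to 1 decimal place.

cos θ = 1 − 2f = 0.500, giving a principal value of 60.0°.
Waning ⇒ past full, so θ = 360° − 60.0° = 300.0°.
Age = 29.530 × 300.0°/360° ≈ 24.61 days.

24.6 days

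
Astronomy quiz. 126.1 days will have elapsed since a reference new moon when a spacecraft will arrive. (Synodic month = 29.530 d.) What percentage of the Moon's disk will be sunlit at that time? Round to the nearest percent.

126.1 d spans 4 complete synodic months (4 × 29.530 = 118.12 d) plus 7.98 d.
Phase angle: θ = 360°·(7.98 d)/(29.530 d) = 97.3°.
cos 97.3° = (-0.127), so f = (1 − (-0.127))/2 = 0.563, so 56%.

56%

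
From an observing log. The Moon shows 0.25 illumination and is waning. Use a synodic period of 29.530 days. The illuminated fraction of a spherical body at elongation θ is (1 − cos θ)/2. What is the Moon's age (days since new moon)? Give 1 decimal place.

24.6 days

From f = (1 − cos θ)/2: cos θ = 1 − 2×0.25 = 0.500; arccos → 60.0°.
A waning Moon lies in 180°–360°, so θ = 360° − 60.0° = 300.0°.
At 360°/29.530 d per day, 300.0° corresponds to 24.61 days.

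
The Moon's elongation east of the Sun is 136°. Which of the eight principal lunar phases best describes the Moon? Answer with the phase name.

The waxing gibbous sector spans roughly 112°–158°; 136° falls inside it.

waxing gibbous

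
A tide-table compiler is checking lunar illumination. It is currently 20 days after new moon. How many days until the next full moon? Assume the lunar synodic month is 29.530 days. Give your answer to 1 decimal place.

Full moon is 0.5 of the way through the cycle: age 0.5 × 29.530 = 14.765 d.
This lunation's full moon (14.765 d) has passed, so add one period: 44.295 − 20 = 24.295 days.

24.3 days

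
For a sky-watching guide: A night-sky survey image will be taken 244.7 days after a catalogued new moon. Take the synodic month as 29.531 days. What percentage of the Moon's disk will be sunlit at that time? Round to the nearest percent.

61%

244.7/29.531 = 8.286 lunations, so 8 complete cycles and 8.45 d into the next.
The Moon has covered 8.45/29.531 of its cycle, so θ ≈ 360° × 8.45/29.531 = 103.0°.
Illuminated fraction = (1 − cos 103.0°)/2 = (1 − (-0.226))/2 ≈ 0.613, so 61%.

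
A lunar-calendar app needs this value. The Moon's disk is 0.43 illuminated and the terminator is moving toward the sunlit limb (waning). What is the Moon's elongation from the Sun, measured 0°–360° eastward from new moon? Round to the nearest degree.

278°

cos θ = 1 − 2f = 0.140, giving a principal value of 82.0°.
Since the Moon is past full (waning), take the reflex angle: θ = 360° − 82.0° = 278.0°.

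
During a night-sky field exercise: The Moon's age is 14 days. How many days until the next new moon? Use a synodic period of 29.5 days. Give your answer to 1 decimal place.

One full lunation from the last new moon is 29.5 d; remaining = 29.5 − 14 = 15.500 d.

15.5 days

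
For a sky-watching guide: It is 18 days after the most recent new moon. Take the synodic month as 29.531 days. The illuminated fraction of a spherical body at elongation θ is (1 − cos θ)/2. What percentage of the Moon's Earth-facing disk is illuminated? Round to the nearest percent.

Phase angle: θ = 360°·(18 d)/(29.531 d) = 219.4°.
With cos θ = (-0.772), the lit fraction is (1 − (-0.772))/2 ≈ 0.886, so 89%.

89%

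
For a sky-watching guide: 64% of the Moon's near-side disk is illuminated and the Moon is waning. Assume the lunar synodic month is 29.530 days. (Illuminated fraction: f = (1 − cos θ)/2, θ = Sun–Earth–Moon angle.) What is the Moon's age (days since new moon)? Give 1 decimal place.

Invert f = (1 − cos θ)/2 to get cos θ = 1 − 2(0.64) = -0.280, hence θ₀ = arccos -0.280 = 106.3°.
A waning Moon lies in 180°–360°, so θ = 360° − 106.3° = 253.7°.
That fraction of the synodic month is 253.7/360 × 29.530 d ≈ 20.81 d.

20.8 days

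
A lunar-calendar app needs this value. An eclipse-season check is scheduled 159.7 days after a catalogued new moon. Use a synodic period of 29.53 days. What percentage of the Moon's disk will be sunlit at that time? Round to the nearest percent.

92%

159.7 d spans 5 complete synodic months (5 × 29.53 = 147.65 d) plus 12.05 d.
Phase angle: θ = 360°·(12.05 d)/(29.53 d) = 146.9°.
cos 146.9° = (-0.838), so f = (1 − (-0.838))/2 = 0.919, so 92%.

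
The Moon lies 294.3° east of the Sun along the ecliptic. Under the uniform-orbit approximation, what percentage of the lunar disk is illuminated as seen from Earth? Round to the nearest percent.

29%

Half-versine of 294.3°: (1 − 0.412)/2 = 0.294, i.e. 29%.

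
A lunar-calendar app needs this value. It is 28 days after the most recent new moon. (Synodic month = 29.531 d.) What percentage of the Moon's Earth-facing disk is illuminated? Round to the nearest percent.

3%

Elongation θ = 360° × 28/29.531 ≈ 341.3°.
cos 341.3° = 0.947, so f = (1 − 0.947)/2 = 0.026, so 3%.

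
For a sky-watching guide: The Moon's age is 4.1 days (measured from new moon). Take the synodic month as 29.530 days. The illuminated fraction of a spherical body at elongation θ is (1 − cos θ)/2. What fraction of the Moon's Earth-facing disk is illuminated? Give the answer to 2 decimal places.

Elongation θ = 360° × 4.1/29.530 ≈ 50.0°.
With cos θ = 0.643, the lit fraction is (1 − 0.643)/2 ≈ 0.178.

0.18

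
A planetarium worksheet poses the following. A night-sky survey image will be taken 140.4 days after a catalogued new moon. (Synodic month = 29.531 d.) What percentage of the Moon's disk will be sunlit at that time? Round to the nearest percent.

49%

140.4 d spans 4 complete synodic months (4 × 29.531 = 118.12 d) plus 22.28 d.
Elongation θ = 360° × 22.28/29.531 ≈ 271.6°.
Illuminated fraction = (1 − cos 271.6°)/2 = (1 − 0.027)/2 ≈ 0.486, so 49%.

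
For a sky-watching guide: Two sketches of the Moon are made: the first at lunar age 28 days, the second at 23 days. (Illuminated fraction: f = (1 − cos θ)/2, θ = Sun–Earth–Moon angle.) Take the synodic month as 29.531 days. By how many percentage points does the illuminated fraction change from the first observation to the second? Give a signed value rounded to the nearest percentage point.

First observation: θ = 360°·28/29.531 = 341.3°, so f = 0.026.
Second observation: θ = 280.4°, f = 0.410.
Δf = 0.410 − 0.026 = +0.384, i.e. +38 pp.

+38 percentage points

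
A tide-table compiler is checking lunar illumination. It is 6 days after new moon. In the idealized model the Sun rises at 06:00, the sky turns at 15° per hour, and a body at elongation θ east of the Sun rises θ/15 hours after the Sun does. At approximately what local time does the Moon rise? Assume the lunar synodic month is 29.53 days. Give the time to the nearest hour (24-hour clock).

Phase angle: θ = 360°·(6 d)/(29.53 d) = 73.1°.
The Moon trails the Sun by θ/15 = 73.1/15 ≈ 4.88 hours.
06:00 + 4.88 h ≈ 10:53 → 11:00 to the nearest hour.

11:00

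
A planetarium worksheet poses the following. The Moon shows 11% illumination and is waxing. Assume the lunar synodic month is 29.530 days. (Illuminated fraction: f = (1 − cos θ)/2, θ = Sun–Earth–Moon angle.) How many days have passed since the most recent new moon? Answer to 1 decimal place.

From f = (1 − cos θ)/2: cos θ = 1 − 2×0.11 = 0.780; arccos → 38.7°.
The Moon is waxing (0°–180°), so θ = 38.7° directly.
At 360°/29.530 d per day, 38.7° corresponds to 3.18 days.

3.2 days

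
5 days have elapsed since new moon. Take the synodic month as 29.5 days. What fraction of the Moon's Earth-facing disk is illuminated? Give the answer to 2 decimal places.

Elongation θ = 360° × 5/29.5 ≈ 61.0°.
With cos θ = 0.485, the lit fraction is (1 − 0.485)/2 ≈ 0.258.

0.26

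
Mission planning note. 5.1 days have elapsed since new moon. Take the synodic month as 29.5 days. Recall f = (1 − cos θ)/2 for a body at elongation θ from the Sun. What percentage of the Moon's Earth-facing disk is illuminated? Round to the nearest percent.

Phase angle: θ = 360°·(5.1 d)/(29.5 d) = 62.2°.
Illuminated fraction = (1 − cos 62.2°)/2 = (1 − 0.466)/2 ≈ 0.267, so 27%.

27%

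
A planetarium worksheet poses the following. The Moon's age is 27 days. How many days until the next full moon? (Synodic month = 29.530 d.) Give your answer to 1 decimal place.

17.3 days

Full moon is 0.5 of the way through the cycle: age 0.5 × 29.530 = 14.765 d.
Already past this cycle's full moon; the next is at 14.765 + 29.530 = 44.295 d, so 44.295 − 27 = 17.295 days.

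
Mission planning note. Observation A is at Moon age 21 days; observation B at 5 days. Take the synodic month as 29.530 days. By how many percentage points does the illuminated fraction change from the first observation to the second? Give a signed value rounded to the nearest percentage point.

-36 percentage points

θ₁ = 360° × 21/29.530 = 256.0°, f₁ = (1 − cos θ₁)/2 = 0.621.
θ₂ = 360° × 5/29.530 = 61.0°, f₂ = (1 − cos θ₂)/2 = 0.257.
Change = f₂ − f₁ = -0.364 → -36 percentage points.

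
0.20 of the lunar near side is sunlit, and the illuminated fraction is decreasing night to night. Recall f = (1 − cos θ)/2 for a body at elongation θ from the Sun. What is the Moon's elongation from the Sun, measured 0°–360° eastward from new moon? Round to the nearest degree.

307°

cos θ = 1 − 2f = 0.600, giving a principal value of 53.1°.
A waning Moon lies in 180°–360°, so θ = 360° − 53.1° = 306.9°.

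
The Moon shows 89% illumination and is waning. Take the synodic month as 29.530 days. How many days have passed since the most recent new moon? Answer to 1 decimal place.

From f = (1 − cos θ)/2: cos θ = 1 − 2×0.89 = -0.780; arccos → 141.3°.
A waning Moon lies in 180°–360°, so θ = 360° − 141.3° = 218.7°.
At 360°/29.530 d per day, 218.7° corresponds to 17.94 days.

17.9 days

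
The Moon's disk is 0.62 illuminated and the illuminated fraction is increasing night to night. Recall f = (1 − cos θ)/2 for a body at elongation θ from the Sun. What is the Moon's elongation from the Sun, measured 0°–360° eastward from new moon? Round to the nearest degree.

cos θ = 1 − 2f = -0.240, giving a principal value of 103.9°.
Before full moon the principal value applies: θ = 103.9°.

104°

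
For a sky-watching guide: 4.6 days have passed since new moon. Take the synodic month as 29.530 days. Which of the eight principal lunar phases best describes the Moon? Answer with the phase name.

At 4.6/29.530 of the cycle, θ ≈ 56° — the waxing crescent range.

waxing crescent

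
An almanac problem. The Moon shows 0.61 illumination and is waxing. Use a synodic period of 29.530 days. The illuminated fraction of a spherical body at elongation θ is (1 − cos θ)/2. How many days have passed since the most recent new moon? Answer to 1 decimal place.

Invert f = (1 − cos θ)/2 to get cos θ = 1 − 2(0.61) = -0.220, hence θ₀ = arccos -0.220 = 102.7°.
The Moon is waxing (0°–180°), so θ = 102.7° directly.
Age = 29.530 × 102.7°/360° ≈ 8.42 days.

8.4 days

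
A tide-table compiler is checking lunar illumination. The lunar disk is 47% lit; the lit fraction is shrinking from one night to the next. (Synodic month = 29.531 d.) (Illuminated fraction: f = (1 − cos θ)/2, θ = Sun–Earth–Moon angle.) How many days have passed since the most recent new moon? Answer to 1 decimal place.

Invert f = (1 − cos θ)/2 to get cos θ = 1 − 2(0.47) = 0.060, hence θ₀ = arccos 0.060 = 86.6°.
Waning ⇒ past full, so θ = 360° − 86.6° = 273.4°.
At 360°/29.531 d per day, 273.4° corresponds to 22.43 days.

22.4 days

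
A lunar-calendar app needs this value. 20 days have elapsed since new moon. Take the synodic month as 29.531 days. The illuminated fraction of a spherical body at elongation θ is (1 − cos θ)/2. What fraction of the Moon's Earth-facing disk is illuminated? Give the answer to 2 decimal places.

0.72

Elongation θ = 360° × 20/29.531 ≈ 243.8°.
Illuminated fraction = (1 − cos 243.8°)/2 = (1 − (-0.441))/2 ≈ 0.721.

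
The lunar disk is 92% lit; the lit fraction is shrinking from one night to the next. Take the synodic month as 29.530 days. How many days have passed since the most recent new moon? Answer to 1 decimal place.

From f = (1 − cos θ)/2: cos θ = 1 − 2×0.92 = -0.840; arccos → 147.1°.
Since the Moon is past full (waning), take the reflex angle: θ = 360° − 147.1° = 212.9°.
At 360°/29.530 d per day, 212.9° corresponds to 17.46 days.

17.5 days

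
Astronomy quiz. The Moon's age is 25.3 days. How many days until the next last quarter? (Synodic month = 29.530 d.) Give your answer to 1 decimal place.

26.4 days

Last quarter occurs at elongation 270°, i.e. at age 29.530 × 270/360 = 22.148 d.
Already past this cycle's last quarter; the next is at 22.148 + 29.530 = 51.678 d, so 51.678 − 25.3 = 26.378 days.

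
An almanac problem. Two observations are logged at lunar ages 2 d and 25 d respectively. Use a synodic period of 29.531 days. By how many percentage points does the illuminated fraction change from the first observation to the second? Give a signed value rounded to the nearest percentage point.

+17 pp

First observation: θ = 360°·2/29.531 = 24.4°, so f = 0.045.
Second observation: θ = 304.8°, f = 0.215.
Δf = 0.215 − 0.045 = +0.170, i.e. +17 pp.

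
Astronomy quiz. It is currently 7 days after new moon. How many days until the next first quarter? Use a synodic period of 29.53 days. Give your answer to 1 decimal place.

0.4 days

First quarter occurs at elongation 90°, i.e. at age 29.53 × 90/360 = 7.383 d.
That is 7.383 − 7 = 0.383 days ahead.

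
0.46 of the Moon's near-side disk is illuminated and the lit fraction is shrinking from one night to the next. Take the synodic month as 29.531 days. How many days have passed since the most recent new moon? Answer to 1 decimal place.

22.5 days

Invert f = (1 − cos θ)/2 to get cos θ = 1 − 2(0.46) = 0.080, hence θ₀ = arccos 0.080 = 85.4°.
Since the Moon is past full (waning), take the reflex angle: θ = 360° − 85.4° = 274.6°.
That fraction of the synodic month is 274.6/360 × 29.531 d ≈ 22.52 d.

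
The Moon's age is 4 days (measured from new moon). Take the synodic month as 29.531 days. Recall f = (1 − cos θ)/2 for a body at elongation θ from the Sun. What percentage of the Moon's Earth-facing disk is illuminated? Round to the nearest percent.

The Moon has covered 4/29.531 of its cycle, so θ ≈ 360° × 4/29.531 = 48.8°.
With cos θ = 0.659, the lit fraction is (1 − 0.659)/2 ≈ 0.170, so 17%.

17%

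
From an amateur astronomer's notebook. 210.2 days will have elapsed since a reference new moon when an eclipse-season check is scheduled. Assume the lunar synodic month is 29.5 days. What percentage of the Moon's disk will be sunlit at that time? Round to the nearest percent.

15%

210.2 d spans 7 complete synodic months (7 × 29.5 = 206.50 d) plus 3.70 d.
Phase angle: θ = 360°·(3.70 d)/(29.5 d) = 45.2°.
With cos θ = 0.705, the lit fraction is (1 − 0.705)/2 ≈ 0.147, so 15%.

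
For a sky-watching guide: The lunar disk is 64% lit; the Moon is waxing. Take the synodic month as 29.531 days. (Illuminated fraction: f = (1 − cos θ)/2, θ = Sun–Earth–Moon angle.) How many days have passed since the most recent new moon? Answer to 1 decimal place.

8.7 days

cos θ = 1 − 2f = -0.280, giving a principal value of 106.3°.
Waxing ⇒ before full, so θ = 106.3°.
That fraction of the synodic month is 106.3/360 × 29.531 d ≈ 8.72 d.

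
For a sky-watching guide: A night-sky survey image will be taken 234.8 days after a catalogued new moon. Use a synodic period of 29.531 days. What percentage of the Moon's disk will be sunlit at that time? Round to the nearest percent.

Reduce mod P: 234.8 − 7×29.531 = 28.08 d into the current lunation.
Elongation θ = 360° × 28.08/29.531 ≈ 342.3°.
Illuminated fraction = (1 − cos 342.3°)/2 = (1 − 0.953)/2 ≈ 0.024, so 2%.

2%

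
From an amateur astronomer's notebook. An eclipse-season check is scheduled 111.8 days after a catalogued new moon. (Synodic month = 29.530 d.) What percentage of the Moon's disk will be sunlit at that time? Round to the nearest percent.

Reduce mod P: 111.8 − 3×29.530 = 23.21 d into the current lunation.
Phase angle: θ = 360°·(23.21 d)/(29.530 d) = 283.0°.
With cos θ = 0.224, the lit fraction is (1 − 0.224)/2 ≈ 0.388, so 39%.

39%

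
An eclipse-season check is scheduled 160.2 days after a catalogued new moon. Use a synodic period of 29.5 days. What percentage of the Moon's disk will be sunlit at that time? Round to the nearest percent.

160.2 d spans 5 complete synodic months (5 × 29.5 = 147.50 d) plus 12.70 d.
Phase angle: θ = 360°·(12.70 d)/(29.5 d) = 155.0°.
With cos θ = (-0.906), the lit fraction is (1 − (-0.906))/2 ≈ 0.953, so 95%.

95%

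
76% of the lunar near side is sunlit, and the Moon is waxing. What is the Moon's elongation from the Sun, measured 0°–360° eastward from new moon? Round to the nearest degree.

121°

Invert f = (1 − cos θ)/2 to get cos θ = 1 − 2(0.76) = -0.520, hence θ₀ = arccos -0.520 = 121.3°.
Before full moon the principal value applies: θ = 121.3°.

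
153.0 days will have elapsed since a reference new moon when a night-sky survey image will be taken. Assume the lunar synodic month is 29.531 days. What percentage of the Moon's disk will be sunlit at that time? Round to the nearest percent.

29%

Reduce mod P: 153.0 − 5×29.531 = 5.34 d into the current lunation.
Phase angle: θ = 360°·(5.34 d)/(29.531 d) = 65.2°.
cos 65.2° = 0.420, so f = (1 − 0.420)/2 = 0.290, so 29%.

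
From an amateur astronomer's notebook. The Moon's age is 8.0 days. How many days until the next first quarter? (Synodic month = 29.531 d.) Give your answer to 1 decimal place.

28.9 days

First quarter is 0.25 of the way through the cycle: age 0.25 × 29.531 = 7.383 d.
Already past this cycle's first quarter; the next is at 7.383 + 29.531 = 36.914 d, so 36.914 − 8.0 = 28.914 days.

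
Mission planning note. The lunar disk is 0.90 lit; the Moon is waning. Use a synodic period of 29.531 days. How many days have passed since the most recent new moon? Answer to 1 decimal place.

From f = (1 − cos θ)/2: cos θ = 1 − 2×0.90 = -0.800; arccos → 143.1°.
A waning Moon lies in 180°–360°, so θ = 360° − 143.1° = 216.9°.
That fraction of the synodic month is 216.9/360 × 29.531 d ≈ 17.79 d.

17.8 days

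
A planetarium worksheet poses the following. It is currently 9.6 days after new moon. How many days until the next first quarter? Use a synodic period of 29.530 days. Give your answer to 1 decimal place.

27.3 days

First quarter is 0.25 of the way through the cycle: age 0.25 × 29.530 = 7.383 d.
Already past this cycle's first quarter; the next is at 7.383 + 29.530 = 36.913 d, so 36.913 − 9.6 = 27.313 days.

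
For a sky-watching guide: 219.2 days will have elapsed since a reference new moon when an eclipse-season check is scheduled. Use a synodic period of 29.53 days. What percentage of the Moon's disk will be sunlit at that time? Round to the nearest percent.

219.2/29.53 = 7.423 lunations, so 7 complete cycles and 12.49 d into the next.
Phase angle: θ = 360°·(12.49 d)/(29.53 d) = 152.3°.
cos 152.3° = (-0.885), so f = (1 − (-0.885))/2 = 0.943, so 94%.

94%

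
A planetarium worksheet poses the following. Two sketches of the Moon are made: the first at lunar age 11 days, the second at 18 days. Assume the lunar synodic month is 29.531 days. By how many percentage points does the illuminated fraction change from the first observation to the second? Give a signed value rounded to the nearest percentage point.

θ₁ = 360° × 11/29.531 = 134.1°, f₁ = (1 − cos θ₁)/2 = 0.848.
θ₂ = 360° × 18/29.531 = 219.4°, f₂ = (1 − cos θ₂)/2 = 0.886.
Change = f₂ − f₁ = +0.038 → +4 percentage points.

+4 percentage points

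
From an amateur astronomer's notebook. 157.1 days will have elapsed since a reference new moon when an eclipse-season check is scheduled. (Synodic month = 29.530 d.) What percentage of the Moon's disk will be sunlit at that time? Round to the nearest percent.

71%

Reduce mod P: 157.1 − 5×29.530 = 9.45 d into the current lunation.
Elongation θ = 360° × 9.45/29.530 ≈ 115.2°.
cos 115.2° = (-0.426), so f = (1 − (-0.426))/2 = 0.713, so 71%.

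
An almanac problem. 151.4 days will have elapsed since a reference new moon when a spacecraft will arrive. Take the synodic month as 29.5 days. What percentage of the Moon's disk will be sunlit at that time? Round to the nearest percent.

Reduce mod P: 151.4 − 5×29.5 = 3.90 d into the current lunation.
The Moon has covered 3.90/29.5 of its cycle, so θ ≈ 360° × 3.90/29.5 = 47.6°.
Illuminated fraction = (1 − cos 47.6°)/2 = (1 − 0.674)/2 ≈ 0.163, so 16%.

16%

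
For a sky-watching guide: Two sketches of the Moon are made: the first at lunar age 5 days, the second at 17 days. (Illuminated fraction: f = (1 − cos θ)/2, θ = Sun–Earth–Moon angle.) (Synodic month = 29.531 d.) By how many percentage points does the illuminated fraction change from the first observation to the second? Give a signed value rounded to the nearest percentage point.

First observation: θ = 360°·5/29.531 = 61.0°, so f = 0.257.
Second observation: θ = 207.2°, f = 0.945.
Δf = 0.945 − 0.257 = +0.687, i.e. +69 pp.

+69 pp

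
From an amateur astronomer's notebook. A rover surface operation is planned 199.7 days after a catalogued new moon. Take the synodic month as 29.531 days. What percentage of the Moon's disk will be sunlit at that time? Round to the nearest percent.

199.7/29.531 = 6.762 lunations, so 6 complete cycles and 22.51 d into the next.
Elongation θ = 360° × 22.51/29.531 ≈ 274.5°.
cos 274.5° = 0.078, so f = (1 − 0.078)/2 = 0.461, so 46%.

46%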